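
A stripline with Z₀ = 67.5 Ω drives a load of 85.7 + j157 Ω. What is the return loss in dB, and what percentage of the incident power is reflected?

RL ≈ 2.85 dB; 51.9% of incident power reflected

Γ = (18.2 + j157)/(153.2 + j157), |Γ| = 0.721
RL = −20·log₁₀(0.721) = 2.85 dB
P_refl/P_inc = |Γ|² = 0.519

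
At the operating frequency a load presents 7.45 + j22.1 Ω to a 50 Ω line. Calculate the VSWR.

VSWR ≈ 8.05

Γ = (Z_L − Z_0)/(Z_L + Z_0) = (-42.55 + j22.1)/(57.45 + j22.1)
|Γ| = 47.9/61.6 = 0.779
VSWR = (1 + |Γ|)/(1 − |Γ|) = 1.78/0.221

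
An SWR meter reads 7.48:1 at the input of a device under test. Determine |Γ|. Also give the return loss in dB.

|Γ| ≈ 0.764; return loss ≈ 2.34 dB

|Γ| = (S − 1)/(S + 1) = (7.48 − 1)/(7.48 + 1) = 6.48/8.48
RL = −20·log₁₀|Γ| = −20·log₁₀(0.764)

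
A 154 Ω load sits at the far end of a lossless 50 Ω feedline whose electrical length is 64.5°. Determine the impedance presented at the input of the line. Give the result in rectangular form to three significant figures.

Z_in ≈ 19.5 − j20.8 Ω

tan(βl) = tan(64.5°) = 2.1
Z_in = Z_0·(Z_L + jZ_0·tanβl)/(Z_0 + jZ_L·tanβl)
     = 50·(154 + j105)/(50 + j323)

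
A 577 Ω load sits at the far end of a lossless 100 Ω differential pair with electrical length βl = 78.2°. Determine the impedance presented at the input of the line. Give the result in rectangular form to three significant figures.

tan(βl) = tan(78.2°) = 4.79
Z_in = Z_0·(Z_L + jZ_0·tanβl)/(Z_0 + jZ_L·tanβl)
     = 100·(577 + j479)/(100 + j2760)

Z_in ≈ 18.1 − j20.2 Ω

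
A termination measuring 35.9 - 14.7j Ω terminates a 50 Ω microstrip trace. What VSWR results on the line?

Γ = (Z_L − Z_0)/(Z_L + Z_0) = (-14.1 − j14.7)/(85.9 − j14.7)
|Γ| = 20.4/87.1 = 0.234
VSWR = (1 + |Γ|)/(1 − |Γ|) = 1.23/0.766

VSWR ≈ 1.61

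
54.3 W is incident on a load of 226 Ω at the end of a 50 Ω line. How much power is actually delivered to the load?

Γ = (226 − 50)/(226 + 50) = 0.638
|Γ|² = 0.407
P_refl = |Γ|²·P_inc = 22.1 W, P_del = (1 − |Γ|²)·P_inc = 32.2 W

P_delivered ≈ 32.2 W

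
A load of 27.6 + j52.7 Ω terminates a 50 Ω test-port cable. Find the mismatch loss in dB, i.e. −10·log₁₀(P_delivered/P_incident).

Γ = (-22.4 + j52.7)/(77.6 + j52.7), |Γ| = 0.61
|Γ|² = 0.373, so P_del/P_inc = 1 − |Γ|² = 0.627
ML = −10·log₁₀(1 − |Γ|²)

mismatch loss ≈ 2.02 dB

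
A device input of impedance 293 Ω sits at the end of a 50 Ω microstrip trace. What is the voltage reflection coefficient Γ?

Γ = (Z_L − Z_0)/(Z_L + Z_0) = (293 − 50)/(293 + 50) = 243/343

Γ = 0.708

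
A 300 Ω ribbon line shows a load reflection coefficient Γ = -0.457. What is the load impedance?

Z_L ≈ 112 Ω

Z_L = Z_0·(1 + Γ)/(1 − Γ) = 300·(0.543)/(1.46)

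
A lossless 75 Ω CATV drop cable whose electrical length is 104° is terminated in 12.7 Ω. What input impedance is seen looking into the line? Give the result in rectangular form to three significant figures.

Z_in ≈ 149 − j200 Ω

tan(βl) = tan(104°) = -4.01
Z_in = Z_0·(Z_L + jZ_0·tanβl)/(Z_0 + jZ_L·tanβl)
     = 75·(12.7 − j301)/(75 − j50.9)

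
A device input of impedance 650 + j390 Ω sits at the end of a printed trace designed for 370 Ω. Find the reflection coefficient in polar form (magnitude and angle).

Γ = (Z_L − Z_0)/(Z_L + Z_0) = (280 + j390)/(1020 + j390)
|Γ| = 480/1090 = 0.44

Γ ≈ 0.44 ∠ 33.4°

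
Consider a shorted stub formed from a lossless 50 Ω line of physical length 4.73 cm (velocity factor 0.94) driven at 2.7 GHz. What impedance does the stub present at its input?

λ = v/f = 0.94·c / 2.7 GHz = 0.104 m
βl = 2π·l/λ = 2π × 0.453 = 163°
tan(βl) = -0.305
For a shorted stub, Z_in = jZ_0·tan(βl)

Z_in ≈ −j15.3 Ω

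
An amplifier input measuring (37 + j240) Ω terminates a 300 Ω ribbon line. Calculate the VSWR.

VSWR ≈ 13.3

Γ = (Z_L − Z_0)/(Z_L + Z_0) = (-263 + j240)/(337 + j240)
|Γ| = 356/414 = 0.861
VSWR = (1 + |Γ|)/(1 − |Γ|) = 1.86/0.139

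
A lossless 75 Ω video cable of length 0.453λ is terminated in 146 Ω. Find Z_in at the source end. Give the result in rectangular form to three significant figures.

βl = 2π × 0.453 = 163°
tan(βl) = tan(163°) = -0.304
Z_in = Z_0·(Z_L + jZ_0·tanβl)/(Z_0 + jZ_L·tanβl)
     = 75·(146 − j22.8)/(75 − j44.4)

Z_in ≈ 118 + j47.1 Ω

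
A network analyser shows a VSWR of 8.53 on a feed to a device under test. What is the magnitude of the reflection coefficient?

|Γ| = (S − 1)/(S + 1) = (8.53 − 1)/(8.53 + 1) = 7.53/9.53

|Γ| ≈ 0.79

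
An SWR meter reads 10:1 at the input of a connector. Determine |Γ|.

|Γ| ≈ 0.818

|Γ| = (S − 1)/(S + 1) = (10 − 1)/(10 + 1) = 9/11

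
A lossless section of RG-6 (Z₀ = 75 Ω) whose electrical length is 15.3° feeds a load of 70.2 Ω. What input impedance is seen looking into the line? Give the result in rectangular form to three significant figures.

Z_in ≈ 70.8 + j2.39 Ω

tan(βl) = tan(15.3°) = 0.274
Z_in = Z_0·(Z_L + jZ_0·tanβl)/(Z_0 + jZ_L·tanβl)
     = 75·(70.2 + j20.5)/(75 + j19.2)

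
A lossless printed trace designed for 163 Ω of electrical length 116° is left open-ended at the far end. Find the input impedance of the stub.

Z_in ≈ +j79.5 Ω

tan(βl) = -2.05
For an open-ended stub, Z_in = −jZ_0·cot(βl) = −jZ_0/tan(βl)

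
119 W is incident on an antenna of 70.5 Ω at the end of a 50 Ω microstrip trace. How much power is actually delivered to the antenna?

Γ = (70.5 − 50)/(70.5 + 50) = 0.17
|Γ|² = 0.0289
P_refl = |Γ|²·P_inc = 3.44 W, P_del = (1 − |Γ|²)·P_inc = 116 W

P_delivered ≈ 116 W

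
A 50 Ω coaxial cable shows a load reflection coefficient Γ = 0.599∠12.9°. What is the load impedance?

Z_L ≈ 168 + j70 Ω

Z_L = Z_0·(1 + Γ)/(1 − Γ) = 50·(1.58 + j0.134)/(0.416 − j0.134)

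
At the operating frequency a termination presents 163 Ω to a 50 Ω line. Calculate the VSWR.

VSWR ≈ 3.26

For a purely resistive load, VSWR = R_L/Z_0 or Z_0/R_L (whichever > 1) = 163/50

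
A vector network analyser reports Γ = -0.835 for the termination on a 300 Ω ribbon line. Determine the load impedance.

Z_L ≈ 27 Ω

Z_L = Z_0·(1 + Γ)/(1 − Γ) = 300·(0.165)/(1.83)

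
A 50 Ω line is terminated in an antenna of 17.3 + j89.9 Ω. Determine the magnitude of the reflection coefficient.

|Γ| ≈ 0.852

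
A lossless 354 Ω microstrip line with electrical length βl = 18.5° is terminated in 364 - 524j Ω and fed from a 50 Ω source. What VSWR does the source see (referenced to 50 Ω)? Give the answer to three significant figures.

tan(βl) = 0.335
Z_in = Z_0·(Z_L + jZ_0·tanβl)/(Z_0 + jZ_L·tanβl) = 172 − j311 Ω
Γ_s = (Z_in − Z_s)/(Z_in + Z_s) = (122 − j311)/(222 − j311), |Γ_s| = 0.874
VSWR = (1 + |Γ_s|)/(1 − |Γ_s|)

VSWR ≈ 14.9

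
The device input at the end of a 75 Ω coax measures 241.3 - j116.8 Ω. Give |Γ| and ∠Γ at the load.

Γ ≈ 0.603 ∠ -14.8°

Γ = (Z_L − Z_0)/(Z_L + Z_0) = (166.3 − j116.8)/(316.3 − j116.8)
|Γ| = 203/337 = 0.603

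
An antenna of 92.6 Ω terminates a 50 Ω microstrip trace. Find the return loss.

Γ = (92.6 − 50)/(92.6 + 50) = 0.299
RL = −20·log₁₀|Γ| = −20·log₁₀(0.299)

RL ≈ 10.5 dB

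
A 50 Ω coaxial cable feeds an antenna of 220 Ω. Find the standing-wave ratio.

For a purely resistive load, VSWR = R_L/Z_0 or Z_0/R_L (whichever > 1) = 220/50

VSWR ≈ 4.4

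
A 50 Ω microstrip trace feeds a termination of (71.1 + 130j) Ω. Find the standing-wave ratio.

VSWR ≈ 6.73

Γ = (Z_L − Z_0)/(Z_L + Z_0) = (21.1 + j130)/(121.1 + j130)
|Γ| = 132/178 = 0.741
VSWR = (1 + |Γ|)/(1 − |Γ|) = 1.74/0.259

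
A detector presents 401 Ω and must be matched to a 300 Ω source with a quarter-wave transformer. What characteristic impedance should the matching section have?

Z_qwt ≈ 347 Ω

Z_qwt = √(Z_0·R_L) = √(300 × 401) = √120300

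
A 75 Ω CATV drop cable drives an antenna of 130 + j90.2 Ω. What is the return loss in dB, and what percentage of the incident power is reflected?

Γ = (55 + j90.2)/(205 + j90.2), |Γ| = 0.472
RL = −20·log₁₀(0.472) = 6.53 dB
P_refl/P_inc = |Γ|² = 0.223

RL ≈ 6.53 dB; 22.3% of incident power reflected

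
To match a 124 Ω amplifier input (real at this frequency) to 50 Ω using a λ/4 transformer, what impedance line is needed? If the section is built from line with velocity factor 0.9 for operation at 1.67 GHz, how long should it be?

Z_qwt ≈ 78.7 Ω; length ≈ 4.04 cm

Z_qwt = √(Z_0·R_L) = √(50 × 124) = √6200
λ = 0.9·c/f = 0.162 m, so l = λ/4 = 0.0404 m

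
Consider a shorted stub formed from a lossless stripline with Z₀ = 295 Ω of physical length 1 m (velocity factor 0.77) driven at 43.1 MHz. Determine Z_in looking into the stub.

Z_in ≈ +j701 Ω

λ = v/f = 0.77·c / 43.1 MHz = 5.36 m
βl = 2π·l/λ = 2π × 0.187 = 67.2°
tan(βl) = 2.38
For a shorted stub, Z_in = jZ_0·tan(βl)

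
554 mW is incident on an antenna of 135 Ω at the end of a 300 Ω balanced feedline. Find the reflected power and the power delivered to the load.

Γ = (135 − 300)/(135 + 300) = -0.379
|Γ|² = 0.144
P_refl = |Γ|²·P_inc = 79.7 mW, P_del = (1 − |Γ|²)·P_inc = 474 mW

P_reflected ≈ 79.7 mW; P_delivered ≈ 474 mW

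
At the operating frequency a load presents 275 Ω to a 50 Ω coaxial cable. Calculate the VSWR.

VSWR ≈ 5.5

Γ = (275 − 50)/(275 + 50) = 0.692
VSWR = (1 + 0.692)/(1 − 0.692)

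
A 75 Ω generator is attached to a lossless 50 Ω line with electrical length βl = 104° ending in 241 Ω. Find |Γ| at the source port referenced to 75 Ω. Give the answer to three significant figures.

|Γ| ≈ 0.75

tan(βl) = -4.01
Z_in = Z_0·(Z_L + jZ_0·tanβl)/(Z_0 + jZ_L·tanβl) = 11 + j11.9 Ω
Γ_s = (Z_in − Z_s)/(Z_in + Z_s) = (-64 + j11.9)/(86 + j11.9), |Γ_s| = 0.75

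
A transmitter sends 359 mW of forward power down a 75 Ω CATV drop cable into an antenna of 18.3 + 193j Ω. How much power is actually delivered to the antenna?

|Γ| = |(-56.7 + j193)/(93.3 + j193)| = 0.938
|Γ|² = 0.881
P_refl = |Γ|²·P_inc = 316 mW, P_del = (1 − |Γ|²)·P_inc = 42.9 mW

P_delivered ≈ 42.9 mW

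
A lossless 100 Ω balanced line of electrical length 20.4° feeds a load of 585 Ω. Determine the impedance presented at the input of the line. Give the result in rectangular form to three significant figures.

tan(βl) = tan(20.4°) = 0.372
Z_in = Z_0·(Z_L + jZ_0·tanβl)/(Z_0 + jZ_L·tanβl)
     = 100·(585 + j37.2)/(100 + j218)

Z_in ≈ 116 − j216 Ω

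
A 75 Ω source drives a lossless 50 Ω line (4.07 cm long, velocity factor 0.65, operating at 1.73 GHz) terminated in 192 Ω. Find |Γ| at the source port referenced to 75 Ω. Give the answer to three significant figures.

|Γ| ≈ 0.635

λ = v/f = 0.65·c / 1.73 GHz = 0.113 m
βl = 2π·l/λ = 2π × 0.361 = 130°
tan(βl) = -1.19
Z_in = Z_0·(Z_L + jZ_0·tanβl)/(Z_0 + jZ_L·tanβl) = 21.2 + j37.3 Ω
Γ_s = (Z_in − Z_s)/(Z_in + Z_s) = (-53.8 + j37.3)/(96.2 + j37.3), |Γ_s| = 0.635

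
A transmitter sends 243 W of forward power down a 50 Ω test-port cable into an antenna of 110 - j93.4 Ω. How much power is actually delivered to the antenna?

|Γ| = |(60 − j93.4)/(160 − j93.4)| = 0.599
|Γ|² = 0.359
P_refl = |Γ|²·P_inc = 87.2 W, P_del = (1 − |Γ|²)·P_inc = 156 W

P_delivered ≈ 156 W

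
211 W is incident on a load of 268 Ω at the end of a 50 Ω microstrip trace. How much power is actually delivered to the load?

Γ = (268 − 50)/(268 + 50) = 0.686
|Γ|² = 0.47
P_refl = |Γ|²·P_inc = 99.2 W, P_del = (1 − |Γ|²)·P_inc = 112 W

P_delivered ≈ 112 W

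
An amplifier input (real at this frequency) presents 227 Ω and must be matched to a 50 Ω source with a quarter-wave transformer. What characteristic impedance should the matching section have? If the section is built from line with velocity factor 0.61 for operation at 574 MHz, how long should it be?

Z_qwt ≈ 107 Ω; length ≈ 7.97 cm

Z_qwt = √(Z_0·R_L) = √(50 × 227) = √11350
λ = 0.61·c/f = 0.319 m, so l = λ/4 = 0.0797 m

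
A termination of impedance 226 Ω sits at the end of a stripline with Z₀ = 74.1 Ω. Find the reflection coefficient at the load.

Γ = 0.506

Γ = (Z_L − Z_0)/(Z_L + Z_0) = (226 − 74.1)/(226 + 74.1) = 151.9/300.1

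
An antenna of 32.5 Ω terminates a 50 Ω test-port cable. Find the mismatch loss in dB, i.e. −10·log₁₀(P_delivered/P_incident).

mismatch loss ≈ 0.2 dB

Γ = (32.5 − 50)/(32.5 + 50) = -0.212
|Γ|² = 0.045, so P_del/P_inc = 1 − |Γ|² = 0.955
ML = −10·log₁₀(1 − |Γ|²)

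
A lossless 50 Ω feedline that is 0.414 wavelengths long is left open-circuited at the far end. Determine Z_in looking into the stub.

Z_in ≈ +j83.3 Ω

βl = 2π × 0.414 = 149°
tan(βl) = -0.6
For an open-circuited stub, Z_in = −jZ_0·cot(βl) = −jZ_0/tan(βl)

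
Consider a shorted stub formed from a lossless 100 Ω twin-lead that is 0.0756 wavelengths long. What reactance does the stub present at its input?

βl = 2π × 0.0756 = 27.2°
tan(βl) = 0.514
For a shorted stub, Z_in = jZ_0·tan(βl)

X_in ≈ 51.4 Ω (inductive)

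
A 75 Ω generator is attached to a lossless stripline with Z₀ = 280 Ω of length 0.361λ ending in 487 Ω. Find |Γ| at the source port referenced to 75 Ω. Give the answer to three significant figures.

βl = 2π × 0.361 = 130°
tan(βl) = -1.19
Z_in = Z_0·(Z_L + jZ_0·tanβl)/(Z_0 + jZ_L·tanβl) = 222 + j127 Ω
Γ_s = (Z_in − Z_s)/(Z_in + Z_s) = (147 + j127)/(297 + j127), |Γ_s| = 0.602

|Γ| ≈ 0.602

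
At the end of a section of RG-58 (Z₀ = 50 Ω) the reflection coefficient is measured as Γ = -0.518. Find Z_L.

Z_L = Z_0·(1 + Γ)/(1 − Γ) = 50·(0.482)/(1.52)

Z_L ≈ 15.9 Ω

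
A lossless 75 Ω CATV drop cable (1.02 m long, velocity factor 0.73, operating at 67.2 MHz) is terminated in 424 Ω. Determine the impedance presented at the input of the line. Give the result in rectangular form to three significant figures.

Z_in ≈ 15.5 + j30.2 Ω

λ = v/f = 0.73·c / 67.2 MHz = 3.26 m
βl = 2π·l/λ = 2π × 0.313 = 113°
tan(βl) = tan(113°) = -2.39
Z_in = Z_0·(Z_L + jZ_0·tanβl)/(Z_0 + jZ_L·tanβl)
     = 75·(424 − j180)/(75 − j1010)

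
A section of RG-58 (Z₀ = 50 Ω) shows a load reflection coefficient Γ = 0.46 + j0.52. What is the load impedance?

Z_L ≈ 46.1 + j92.5 Ω

Z_L = Z_0·(1 + Γ)/(1 − Γ) = 50·(1.46 + j0.52)/(0.54 − j0.52)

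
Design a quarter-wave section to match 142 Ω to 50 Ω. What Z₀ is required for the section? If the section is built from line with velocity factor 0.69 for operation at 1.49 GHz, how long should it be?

Z_qwt = √(Z_0·R_L) = √(50 × 142) = √7100
λ = 0.69·c/f = 0.139 m, so l = λ/4 = 0.0347 m

Z_qwt ≈ 84.3 Ω; length ≈ 3.47 cm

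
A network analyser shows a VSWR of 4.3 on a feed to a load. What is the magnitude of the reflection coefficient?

|Γ| = (S − 1)/(S + 1) = (4.3 − 1)/(4.3 + 1) = 3.3/5.3

|Γ| ≈ 0.623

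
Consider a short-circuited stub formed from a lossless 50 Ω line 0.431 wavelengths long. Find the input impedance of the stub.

βl = 2π × 0.431 = 155°
tan(βl) = -0.463
For a short-circuited stub, Z_in = jZ_0·tan(βl)

Z_in ≈ −j23.1 Ω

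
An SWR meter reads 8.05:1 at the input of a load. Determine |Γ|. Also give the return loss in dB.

|Γ| = (S − 1)/(S + 1) = (8.05 − 1)/(8.05 + 1) = 7.05/9.05
RL = −20·log₁₀|Γ| = −20·log₁₀(0.779)

|Γ| ≈ 0.779; return loss ≈ 2.17 dB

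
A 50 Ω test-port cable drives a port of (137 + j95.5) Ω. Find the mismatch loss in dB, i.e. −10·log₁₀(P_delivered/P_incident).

Γ = (87 + j95.5)/(187 + j95.5), |Γ| = 0.615
|Γ|² = 0.379, so P_del/P_inc = 1 − |Γ|² = 0.621
ML = −10·log₁₀(1 − |Γ|²)

mismatch loss ≈ 2.07 dB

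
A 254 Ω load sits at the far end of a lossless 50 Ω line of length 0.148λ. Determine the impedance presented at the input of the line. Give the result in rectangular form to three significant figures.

Z_in ≈ 15 − j35.1 Ω

βl = 2π × 0.148 = 53.3°
tan(βl) = tan(53.3°) = 1.34
Z_in = Z_0·(Z_L + jZ_0·tanβl)/(Z_0 + jZ_L·tanβl)
     = 50·(254 + j67)/(50 + j341)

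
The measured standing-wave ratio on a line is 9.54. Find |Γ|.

|Γ| = (S − 1)/(S + 1) = (9.54 − 1)/(9.54 + 1) = 8.54/10.5

|Γ| ≈ 0.81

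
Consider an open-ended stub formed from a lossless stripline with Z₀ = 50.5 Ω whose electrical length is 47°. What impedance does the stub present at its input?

tan(βl) = 1.07
For an open-ended stub, Z_in = −jZ_0·cot(βl) = −jZ_0/tan(βl)

Z_in ≈ −j47.1 Ω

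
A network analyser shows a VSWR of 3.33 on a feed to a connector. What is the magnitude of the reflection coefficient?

|Γ| = (S − 1)/(S + 1) = (3.33 − 1)/(3.33 + 1) = 2.33/4.33

|Γ| ≈ 0.538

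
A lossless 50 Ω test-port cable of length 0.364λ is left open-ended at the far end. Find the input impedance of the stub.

Z_in ≈ +j43.5 Ω

βl = 2π × 0.364 = 131°
tan(βl) = -1.15
For an open-ended stub, Z_in = −jZ_0·cot(βl) = −jZ_0/tan(βl)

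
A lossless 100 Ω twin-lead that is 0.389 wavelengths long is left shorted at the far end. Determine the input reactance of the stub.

βl = 2π × 0.389 = 140°
tan(βl) = -0.838
For a shorted stub, Z_in = jZ_0·tan(βl)

X_in ≈ -83.8 Ω (capacitive)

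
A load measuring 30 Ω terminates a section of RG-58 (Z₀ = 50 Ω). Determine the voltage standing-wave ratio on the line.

VSWR ≈ 1.67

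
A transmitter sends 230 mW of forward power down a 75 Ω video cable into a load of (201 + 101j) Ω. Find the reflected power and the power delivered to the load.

|Γ| = |(126 + j101)/(276 + j101)| = 0.549
|Γ|² = 0.302
P_refl = |Γ|²·P_inc = 69.4 mW, P_del = (1 − |Γ|²)·P_inc = 161 mW

P_reflected ≈ 69.4 mW; P_delivered ≈ 161 mW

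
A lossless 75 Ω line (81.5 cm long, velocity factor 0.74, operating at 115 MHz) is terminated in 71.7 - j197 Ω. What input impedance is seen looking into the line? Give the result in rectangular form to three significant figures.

λ = v/f = 0.74·c / 115 MHz = 1.93 m
βl = 2π·l/λ = 2π × 0.422 = 152°
tan(βl) = tan(152°) = -0.532
Z_in = Z_0·(Z_L + jZ_0·tanβl)/(Z_0 + jZ_L·tanβl)
     = 75·(71.7 − j237)/(-29.8 − j38.1)

Z_in ≈ 221 + j314 Ω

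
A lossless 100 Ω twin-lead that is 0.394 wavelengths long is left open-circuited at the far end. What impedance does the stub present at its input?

βl = 2π × 0.394 = 142°
tan(βl) = -0.786
For an open-circuited stub, Z_in = −jZ_0·cot(βl) = −jZ_0/tan(βl)

Z_in ≈ +j127 Ω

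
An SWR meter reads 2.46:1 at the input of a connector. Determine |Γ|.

|Γ| ≈ 0.422

|Γ| = (S − 1)/(S + 1) = (2.46 − 1)/(2.46 + 1) = 1.46/3.46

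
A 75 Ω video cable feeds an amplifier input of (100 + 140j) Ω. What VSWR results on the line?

Γ = (Z_L − Z_0)/(Z_L + Z_0) = (25 + j140)/(175 + j140)
|Γ| = 142/224 = 0.635
VSWR = (1 + |Γ|)/(1 − |Γ|) = 1.63/0.365

VSWR ≈ 4.47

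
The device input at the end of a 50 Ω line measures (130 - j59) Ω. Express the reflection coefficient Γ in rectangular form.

Γ = (Z_L − Z_0)/(Z_L + Z_0) = (80 − j59)/(180 − j59)

Γ ≈ 0.498 − j0.164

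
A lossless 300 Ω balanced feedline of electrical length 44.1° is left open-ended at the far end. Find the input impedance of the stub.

tan(βl) = 0.969
For an open-ended stub, Z_in = −jZ_0·cot(βl) = −jZ_0/tan(βl)

Z_in ≈ −j310 Ω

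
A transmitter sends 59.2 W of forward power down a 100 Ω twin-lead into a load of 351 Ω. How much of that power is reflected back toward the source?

Γ = (351 − 100)/(351 + 100) = 0.557
|Γ|² = 0.31
P_refl = |Γ|²·P_inc = 18.3 W, P_del = (1 − |Γ|²)·P_inc = 40.9 W

P_reflected ≈ 18.3 W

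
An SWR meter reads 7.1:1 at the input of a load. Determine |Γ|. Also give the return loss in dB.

|Γ| ≈ 0.753; return loss ≈ 2.46 dB

|Γ| = (S − 1)/(S + 1) = (7.1 − 1)/(7.1 + 1) = 6.1/8.1
RL = −20·log₁₀|Γ| = −20·log₁₀(0.753)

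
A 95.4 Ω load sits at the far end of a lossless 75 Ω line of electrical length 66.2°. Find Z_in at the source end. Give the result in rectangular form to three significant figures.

tan(βl) = tan(66.2°) = 2.27
Z_in = Z_0·(Z_L + jZ_0·tanβl)/(Z_0 + jZ_L·tanβl)
     = 75·(95.4 + j170)/(75 + j216)

Z_in ≈ 62.9 − j11.3 Ω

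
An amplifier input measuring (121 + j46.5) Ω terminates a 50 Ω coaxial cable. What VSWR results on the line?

VSWR ≈ 2.84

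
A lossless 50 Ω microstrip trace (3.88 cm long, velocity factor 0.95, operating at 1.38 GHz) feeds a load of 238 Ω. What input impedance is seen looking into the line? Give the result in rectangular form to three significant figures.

λ = v/f = 0.95·c / 1.38 GHz = 0.207 m
βl = 2π·l/λ = 2π × 0.188 = 67.6°
tan(βl) = tan(67.6°) = 2.43
Z_in = Z_0·(Z_L + jZ_0·tanβl)/(Z_0 + jZ_L·tanβl)
     = 50·(238 + j122)/(50 + j578)

Z_in ≈ 12.2 − j19.5 Ω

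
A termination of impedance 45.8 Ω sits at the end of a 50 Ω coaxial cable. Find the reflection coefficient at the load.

Γ = -0.0438

Γ = (Z_L − Z_0)/(Z_L + Z_0) = (45.8 − 50)/(45.8 + 50) = -4.2/95.8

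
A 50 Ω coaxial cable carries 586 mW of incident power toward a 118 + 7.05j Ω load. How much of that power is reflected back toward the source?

P_reflected ≈ 96.9 mW

|Γ| = |(68 + j7.05)/(168 + j7.05)| = 0.407
|Γ|² = 0.165
P_refl = |Γ|²·P_inc = 96.9 mW, P_del = (1 − |Γ|²)·P_inc = 489 mW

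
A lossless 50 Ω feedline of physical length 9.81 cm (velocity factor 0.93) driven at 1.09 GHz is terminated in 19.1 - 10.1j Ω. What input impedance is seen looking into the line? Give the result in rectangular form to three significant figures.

λ = v/f = 0.93·c / 1.09 GHz = 0.256 m
βl = 2π·l/λ = 2π × 0.383 = 138°
tan(βl) = tan(138°) = -0.901
Z_in = Z_0·(Z_L + jZ_0·tanβl)/(Z_0 + jZ_L·tanβl)
     = 50·(19.1 − j55.2)/(40.9 − j17.2)

Z_in ≈ 44 − j48.9 Ω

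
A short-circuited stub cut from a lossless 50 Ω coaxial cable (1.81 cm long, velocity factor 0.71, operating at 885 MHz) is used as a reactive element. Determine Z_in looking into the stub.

λ = v/f = 0.71·c / 885 MHz = 0.241 m
βl = 2π·l/λ = 2π × 0.0752 = 27.1°
tan(βl) = 0.511
For a short-circuited stub, Z_in = jZ_0·tan(βl)

Z_in ≈ +j25.6 Ω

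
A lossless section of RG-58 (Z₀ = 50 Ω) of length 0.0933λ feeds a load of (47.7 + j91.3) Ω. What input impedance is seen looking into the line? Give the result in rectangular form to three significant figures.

βl = 2π × 0.0933 = 33.6°
tan(βl) = tan(33.6°) = 0.664
Z_in = Z_0·(Z_L + jZ_0·tanβl)/(Z_0 + jZ_L·tanβl)
     = 50·(47.7 + j125)/(-10.6 + j31.7)

Z_in ≈ 154 − j127 Ω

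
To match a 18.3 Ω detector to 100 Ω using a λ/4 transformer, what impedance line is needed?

Z_qwt ≈ 42.8 Ω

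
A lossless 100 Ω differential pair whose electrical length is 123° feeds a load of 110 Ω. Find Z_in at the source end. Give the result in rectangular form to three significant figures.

tan(βl) = tan(123°) = -1.54
Z_in = Z_0·(Z_L + jZ_0·tanβl)/(Z_0 + jZ_L·tanβl)
     = 100·(110 − j154)/(100 − j169)

Z_in ≈ 95.8 + j8.36 Ω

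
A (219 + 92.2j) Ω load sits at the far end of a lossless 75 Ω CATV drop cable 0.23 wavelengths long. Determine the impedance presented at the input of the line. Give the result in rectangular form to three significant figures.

Z_in ≈ 22.8 − j18.1 Ω

βl = 2π × 0.23 = 82.8°
tan(βl) = tan(82.8°) = 7.92
Z_in = Z_0·(Z_L + jZ_0·tanβl)/(Z_0 + jZ_L·tanβl)
     = 75·(219 + j686)/(-655 + j1730)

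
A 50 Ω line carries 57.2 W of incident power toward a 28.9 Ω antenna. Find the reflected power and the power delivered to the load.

P_reflected ≈ 4.09 W; P_delivered ≈ 53.1 W

Γ = (28.9 − 50)/(28.9 + 50) = -0.267
|Γ|² = 0.0715
P_refl = |Γ|²·P_inc = 4.09 W, P_del = (1 − |Γ|²)·P_inc = 53.1 W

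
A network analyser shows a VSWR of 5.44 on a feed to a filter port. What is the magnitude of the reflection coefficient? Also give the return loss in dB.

|Γ| = (S − 1)/(S + 1) = (5.44 − 1)/(5.44 + 1) = 4.44/6.44
RL = −20·log₁₀|Γ| = −20·log₁₀(0.689)

|Γ| ≈ 0.689; return loss ≈ 3.23 dB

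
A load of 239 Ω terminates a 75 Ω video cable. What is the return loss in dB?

Γ = (239 − 75)/(239 + 75) = 0.522
RL = −20·log₁₀|Γ| = −20·log₁₀(0.522)

RL ≈ 5.64 dB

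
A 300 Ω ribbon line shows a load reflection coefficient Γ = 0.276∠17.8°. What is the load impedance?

Z_L ≈ 503 + j91.9 Ω

Z_L = Z_0·(1 + Γ)/(1 − Γ) = 300·(1.26 + j0.0844)/(0.737 − j0.0844)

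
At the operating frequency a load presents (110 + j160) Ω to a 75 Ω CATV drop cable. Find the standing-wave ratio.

Γ = (Z_L − Z_0)/(Z_L + Z_0) = (35 + j160)/(185 + j160)
|Γ| = 164/245 = 0.67
VSWR = (1 + |Γ|)/(1 − |Γ|) = 1.67/0.33

VSWR ≈ 5.05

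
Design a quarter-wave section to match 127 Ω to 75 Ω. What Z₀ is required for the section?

Z_qwt ≈ 97.6 Ω

Z_qwt = √(Z_0·R_L) = √(75 × 127) = √9525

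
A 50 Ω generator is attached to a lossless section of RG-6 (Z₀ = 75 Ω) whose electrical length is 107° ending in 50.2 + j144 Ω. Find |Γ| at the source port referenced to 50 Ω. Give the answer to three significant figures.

tan(βl) = -3.27
Z_in = Z_0·(Z_L + jZ_0·tanβl)/(Z_0 + jZ_L·tanβl) = 10.2 − j10.9 Ω
Γ_s = (Z_in − Z_s)/(Z_in + Z_s) = (-39.8 − j10.9)/(60.2 − j10.9), |Γ_s| = 0.675

|Γ| ≈ 0.675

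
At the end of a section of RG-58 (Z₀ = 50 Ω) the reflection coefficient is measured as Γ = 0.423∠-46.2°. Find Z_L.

Z_L = Z_0·(1 + Γ)/(1 − Γ) = 50·(1.29 − j0.305)/(0.707 + j0.305)

Z_L ≈ 69.2 − j51.5 Ω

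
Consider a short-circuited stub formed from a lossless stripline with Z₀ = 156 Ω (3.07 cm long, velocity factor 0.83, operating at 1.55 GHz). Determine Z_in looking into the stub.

Z_in ≈ +j402 Ω

λ = v/f = 0.83·c / 1.55 GHz = 0.161 m
βl = 2π·l/λ = 2π × 0.191 = 68.8°
tan(βl) = 2.58
For a short-circuited stub, Z_in = jZ_0·tan(βl)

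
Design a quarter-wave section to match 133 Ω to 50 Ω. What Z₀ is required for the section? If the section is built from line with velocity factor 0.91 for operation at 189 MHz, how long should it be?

Z_qwt = √(Z_0·R_L) = √(50 × 133) = √6650
λ = 0.91·c/f = 1.44 m, so l = λ/4 = 0.361 m

Z_qwt ≈ 81.5 Ω; length ≈ 36.1 cm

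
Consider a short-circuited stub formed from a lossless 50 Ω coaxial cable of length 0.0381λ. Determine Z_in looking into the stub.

βl = 2π × 0.0381 = 13.7°
tan(βl) = 0.244
For a short-circuited stub, Z_in = jZ_0·tan(βl)

Z_in ≈ +j12.2 Ω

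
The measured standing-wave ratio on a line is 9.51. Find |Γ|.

|Γ| ≈ 0.81

|Γ| = (S − 1)/(S + 1) = (9.51 − 1)/(9.51 + 1) = 8.51/10.5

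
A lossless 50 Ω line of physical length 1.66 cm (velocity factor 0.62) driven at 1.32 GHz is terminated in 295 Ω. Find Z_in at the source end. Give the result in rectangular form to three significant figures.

λ = v/f = 0.62·c / 1.32 GHz = 0.141 m
βl = 2π·l/λ = 2π × 0.118 = 42.4°
tan(βl) = tan(42.4°) = 0.913
Z_in = Z_0·(Z_L + jZ_0·tanβl)/(Z_0 + jZ_L·tanβl)
     = 50·(295 + j45.7)/(50 + j269)

Z_in ≈ 18 − j51.4 Ω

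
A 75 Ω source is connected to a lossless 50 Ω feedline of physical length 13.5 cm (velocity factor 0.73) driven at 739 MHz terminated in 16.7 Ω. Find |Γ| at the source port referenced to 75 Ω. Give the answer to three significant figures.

λ = v/f = 0.73·c / 739 MHz = 0.296 m
βl = 2π·l/λ = 2π × 0.456 = 164°
tan(βl) = -0.287
Z_in = Z_0·(Z_L + jZ_0·tanβl)/(Z_0 + jZ_L·tanβl) = 17.9 − j12.6 Ω
Γ_s = (Z_in − Z_s)/(Z_in + Z_s) = (-57.1 − j12.6)/(92.9 − j12.6), |Γ_s| = 0.624

|Γ| ≈ 0.624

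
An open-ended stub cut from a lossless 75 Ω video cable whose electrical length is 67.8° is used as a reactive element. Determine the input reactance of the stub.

X_in ≈ -30.6 Ω (capacitive)

tan(βl) = 2.45
For an open-ended stub, Z_in = −jZ_0·cot(βl) = −jZ_0/tan(βl)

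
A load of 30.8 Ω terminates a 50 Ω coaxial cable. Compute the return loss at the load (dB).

Γ = (30.8 − 50)/(30.8 + 50) = -0.238
RL = −20·log₁₀|Γ| = −20·log₁₀(0.238)

RL ≈ 12.5 dB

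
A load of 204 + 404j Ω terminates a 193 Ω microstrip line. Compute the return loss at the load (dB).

RL ≈ 2.93 dB

Γ = (11 + j404)/(397 + j404), |Γ| = 0.714
RL = −20·log₁₀|Γ| = −20·log₁₀(0.714)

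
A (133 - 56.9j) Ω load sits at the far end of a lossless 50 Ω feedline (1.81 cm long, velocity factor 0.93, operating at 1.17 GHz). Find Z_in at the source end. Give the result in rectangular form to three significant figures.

Z_in ≈ 38.2 − j52.6 Ω

λ = v/f = 0.93·c / 1.17 GHz = 0.238 m
βl = 2π·l/λ = 2π × 0.0759 = 27.3°
tan(βl) = tan(27.3°) = 0.517
Z_in = Z_0·(Z_L + jZ_0·tanβl)/(Z_0 + jZ_L·tanβl)
     = 50·(133 − j31.1)/(79.4 + j68.7)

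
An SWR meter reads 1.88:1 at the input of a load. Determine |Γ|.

|Γ| ≈ 0.306

|Γ| = (S − 1)/(S + 1) = (1.88 − 1)/(1.88 + 1) = 0.88/2.88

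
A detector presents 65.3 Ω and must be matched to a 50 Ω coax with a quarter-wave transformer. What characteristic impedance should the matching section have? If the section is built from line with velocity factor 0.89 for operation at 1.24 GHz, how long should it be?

Z_qwt = √(Z_0·R_L) = √(50 × 65.3) = √3265
λ = 0.89·c/f = 0.215 m, so l = λ/4 = 0.0538 m

Z_qwt ≈ 57.1 Ω; length ≈ 5.38 cm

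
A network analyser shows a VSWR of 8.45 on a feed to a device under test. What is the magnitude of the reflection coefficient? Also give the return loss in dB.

|Γ| ≈ 0.788; return loss ≈ 2.07 dB

|Γ| = (S − 1)/(S + 1) = (8.45 − 1)/(8.45 + 1) = 7.45/9.45
RL = −20·log₁₀|Γ| = −20·log₁₀(0.788)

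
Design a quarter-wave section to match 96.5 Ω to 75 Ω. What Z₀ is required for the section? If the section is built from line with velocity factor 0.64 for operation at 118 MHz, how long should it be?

Z_qwt ≈ 85.1 Ω; length ≈ 40.7 cm

Z_qwt = √(Z_0·R_L) = √(75 × 96.5) = √7238
λ = 0.64·c/f = 1.63 m, so l = λ/4 = 0.407 m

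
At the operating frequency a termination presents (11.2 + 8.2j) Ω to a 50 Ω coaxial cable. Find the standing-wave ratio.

Γ = (Z_L − Z_0)/(Z_L + Z_0) = (-38.8 + j8.2)/(61.2 + j8.2)
|Γ| = 39.7/61.7 = 0.642
VSWR = (1 + |Γ|)/(1 − |Γ|) = 1.64/0.358

VSWR ≈ 4.59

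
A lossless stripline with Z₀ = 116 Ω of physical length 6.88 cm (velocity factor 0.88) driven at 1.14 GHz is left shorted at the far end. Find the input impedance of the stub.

λ = v/f = 0.88·c / 1.14 GHz = 0.232 m
βl = 2π·l/λ = 2π × 0.297 = 107°
tan(βl) = -3.28
For a shorted stub, Z_in = jZ_0·tan(βl)

Z_in ≈ −j381 Ω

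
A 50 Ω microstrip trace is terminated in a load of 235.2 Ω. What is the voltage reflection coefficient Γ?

Γ = 0.649

Γ = (Z_L − Z_0)/(Z_L + Z_0) = (235.2 − 50)/(235.2 + 50) = 185.2/285.2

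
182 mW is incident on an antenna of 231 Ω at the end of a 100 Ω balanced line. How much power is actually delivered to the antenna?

Γ = (231 − 100)/(231 + 100) = 0.396
|Γ|² = 0.157
P_refl = |Γ|²·P_inc = 28.5 mW, P_del = (1 − |Γ|²)·P_inc = 153 mW

P_delivered ≈ 153 mW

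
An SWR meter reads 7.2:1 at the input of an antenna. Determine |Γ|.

|Γ| = (S − 1)/(S + 1) = (7.2 − 1)/(7.2 + 1) = 6.2/8.2

|Γ| ≈ 0.756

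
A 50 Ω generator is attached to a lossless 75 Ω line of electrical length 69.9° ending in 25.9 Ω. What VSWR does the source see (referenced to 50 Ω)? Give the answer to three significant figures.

tan(βl) = 2.73
Z_in = Z_0·(Z_L + jZ_0·tanβl)/(Z_0 + jZ_L·tanβl) = 116 + j95.5 Ω
Γ_s = (Z_in − Z_s)/(Z_in + Z_s) = (66 + j95.5)/(166 + j95.5), |Γ_s| = 0.606
VSWR = (1 + |Γ_s|)/(1 − |Γ_s|)

VSWR ≈ 4.08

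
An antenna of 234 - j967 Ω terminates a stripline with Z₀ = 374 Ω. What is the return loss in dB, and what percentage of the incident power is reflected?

RL ≈ 1.36 dB; 73.2% of incident power reflected

Γ = (-140 − j967)/(608 − j967), |Γ| = 0.855
RL = −20·log₁₀(0.855) = 1.36 dB
P_refl/P_inc = |Γ|² = 0.732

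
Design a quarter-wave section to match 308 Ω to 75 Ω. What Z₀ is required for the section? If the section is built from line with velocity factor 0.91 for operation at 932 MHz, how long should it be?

Z_qwt ≈ 152 Ω; length ≈ 7.32 cm

Z_qwt = √(Z_0·R_L) = √(75 × 308) = √23100
λ = 0.91·c/f = 0.293 m, so l = λ/4 = 0.0732 m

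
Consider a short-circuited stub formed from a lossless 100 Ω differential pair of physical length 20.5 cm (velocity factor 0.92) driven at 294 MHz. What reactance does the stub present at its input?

X_in ≈ 497 Ω (inductive)

λ = v/f = 0.92·c / 294 MHz = 0.939 m
βl = 2π·l/λ = 2π × 0.218 = 78.6°
tan(βl) = 4.97
For a short-circuited stub, Z_in = jZ_0·tan(βl)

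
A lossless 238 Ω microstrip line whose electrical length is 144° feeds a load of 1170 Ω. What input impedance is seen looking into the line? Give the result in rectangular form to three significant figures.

Z_in ≈ 130 + j291 Ω

tan(βl) = tan(144°) = -0.727
Z_in = Z_0·(Z_L + jZ_0·tanβl)/(Z_0 + jZ_L·tanβl)
     = 238·(1170 − j173)/(238 − j850)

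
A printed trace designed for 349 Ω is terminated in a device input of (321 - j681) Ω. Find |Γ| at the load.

Γ = (Z_L − Z_0)/(Z_L + Z_0) = (-28 − j681)/(670 − j681)
|Γ| = 682/955

|Γ| ≈ 0.713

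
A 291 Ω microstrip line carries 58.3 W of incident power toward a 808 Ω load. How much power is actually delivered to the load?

Γ = (808 − 291)/(808 + 291) = 0.47
|Γ|² = 0.221
P_refl = |Γ|²·P_inc = 12.9 W, P_del = (1 − |Γ|²)·P_inc = 45.4 W

P_delivered ≈ 45.4 W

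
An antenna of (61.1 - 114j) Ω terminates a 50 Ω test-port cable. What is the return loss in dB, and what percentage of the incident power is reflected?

RL ≈ 2.86 dB; 51.8% of incident power reflected

Γ = (11.1 − j114)/(111.1 − j114), |Γ| = 0.72
RL = −20·log₁₀(0.72) = 2.86 dB
P_refl/P_inc = |Γ|² = 0.518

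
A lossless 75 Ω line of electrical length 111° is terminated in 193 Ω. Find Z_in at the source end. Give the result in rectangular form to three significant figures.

Z_in ≈ 32.7 + j23.9 Ω

tan(βl) = tan(111°) = -2.61
Z_in = Z_0·(Z_L + jZ_0·tanβl)/(Z_0 + jZ_L·tanβl)
     = 75·(193 − j195)/(75 − j503)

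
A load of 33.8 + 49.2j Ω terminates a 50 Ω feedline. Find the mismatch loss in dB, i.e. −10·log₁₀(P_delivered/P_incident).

Γ = (-16.2 + j49.2)/(83.8 + j49.2), |Γ| = 0.533
|Γ|² = 0.284, so P_del/P_inc = 1 − |Γ|² = 0.716
ML = −10·log₁₀(1 − |Γ|²)

mismatch loss ≈ 1.45 dB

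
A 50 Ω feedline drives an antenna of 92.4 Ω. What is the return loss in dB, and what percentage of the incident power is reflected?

Γ = (92.4 − 50)/(92.4 + 50) = 0.298
RL = −20·log₁₀(0.298) = 10.5 dB
P_refl/P_inc = |Γ|² = 0.0887

RL ≈ 10.5 dB; 8.87% of incident power reflected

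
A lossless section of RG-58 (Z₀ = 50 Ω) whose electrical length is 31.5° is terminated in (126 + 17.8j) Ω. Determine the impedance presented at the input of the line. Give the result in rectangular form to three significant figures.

Z_in ≈ 57.8 − j52.3 Ω

tan(βl) = tan(31.5°) = 0.613
Z_in = Z_0·(Z_L + jZ_0·tanβl)/(Z_0 + jZ_L·tanβl)
     = 50·(126 + j48.4)/(39.1 + j77.2)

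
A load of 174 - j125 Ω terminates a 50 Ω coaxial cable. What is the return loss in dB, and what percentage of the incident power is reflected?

RL ≈ 3.27 dB; 47.1% of incident power reflected

Γ = (124 − j125)/(224 − j125), |Γ| = 0.686
RL = −20·log₁₀(0.686) = 3.27 dB
P_refl/P_inc = |Γ|² = 0.471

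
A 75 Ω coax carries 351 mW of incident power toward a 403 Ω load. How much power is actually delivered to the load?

Γ = (403 − 75)/(403 + 75) = 0.686
|Γ|² = 0.471
P_refl = |Γ|²·P_inc = 165 mW, P_del = (1 − |Γ|²)·P_inc = 186 mW

P_delivered ≈ 186 mW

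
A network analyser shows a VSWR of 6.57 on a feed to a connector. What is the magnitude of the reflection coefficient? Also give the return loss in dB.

|Γ| = (S − 1)/(S + 1) = (6.57 − 1)/(6.57 + 1) = 5.57/7.57
RL = −20·log₁₀|Γ| = −20·log₁₀(0.736)

|Γ| ≈ 0.736; return loss ≈ 2.66 dB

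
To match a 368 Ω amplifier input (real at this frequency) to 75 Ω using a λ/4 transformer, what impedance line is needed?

Z_qwt ≈ 166 Ω

Z_qwt = √(Z_0·R_L) = √(75 × 368) = √27600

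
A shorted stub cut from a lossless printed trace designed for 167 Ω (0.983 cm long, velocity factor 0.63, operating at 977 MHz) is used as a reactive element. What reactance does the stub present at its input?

X_in ≈ 55.2 Ω (inductive)

λ = v/f = 0.63·c / 977 MHz = 0.193 m
βl = 2π·l/λ = 2π × 0.0508 = 18.3°
tan(βl) = 0.331
For a shorted stub, Z_in = jZ_0·tan(βl)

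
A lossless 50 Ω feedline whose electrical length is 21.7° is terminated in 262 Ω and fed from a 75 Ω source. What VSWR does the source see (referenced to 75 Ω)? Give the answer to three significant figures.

tan(βl) = 0.398
Z_in = Z_0·(Z_L + jZ_0·tanβl)/(Z_0 + jZ_L·tanβl) = 56.7 − j98.4 Ω
Γ_s = (Z_in − Z_s)/(Z_in + Z_s) = (-18.3 − j98.4)/(132 − j98.4), |Γ_s| = 0.609
VSWR = (1 + |Γ_s|)/(1 − |Γ_s|)

VSWR ≈ 4.11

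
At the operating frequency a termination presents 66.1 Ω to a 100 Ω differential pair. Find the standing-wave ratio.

VSWR ≈ 1.51

For a purely resistive load, VSWR = R_L/Z_0 or Z_0/R_L (whichever > 1) = 100/66.1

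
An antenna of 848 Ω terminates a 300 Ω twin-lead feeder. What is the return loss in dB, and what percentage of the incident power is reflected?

Γ = (848 − 300)/(848 + 300) = 0.477
RL = −20·log₁₀(0.477) = 6.42 dB
P_refl/P_inc = |Γ|² = 0.228

RL ≈ 6.42 dB; 22.8% of incident power reflected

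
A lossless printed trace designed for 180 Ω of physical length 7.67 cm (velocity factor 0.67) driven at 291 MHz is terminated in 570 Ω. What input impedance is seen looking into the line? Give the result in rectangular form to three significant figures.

λ = v/f = 0.67·c / 291 MHz = 0.691 m
βl = 2π·l/λ = 2π × 0.111 = 40°
tan(βl) = tan(40°) = 0.838
Z_in = Z_0·(Z_L + jZ_0·tanβl)/(Z_0 + jZ_L·tanβl)
     = 180·(570 + j151)/(180 + j478)

Z_in ≈ 121 − j169 Ω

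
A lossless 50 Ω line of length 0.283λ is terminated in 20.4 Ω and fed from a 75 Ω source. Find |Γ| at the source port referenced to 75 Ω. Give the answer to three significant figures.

βl = 2π × 0.283 = 102°
tan(βl) = -4.75
Z_in = Z_0·(Z_L + jZ_0·tanβl)/(Z_0 + jZ_L·tanβl) = 101 − j41.6 Ω
Γ_s = (Z_in − Z_s)/(Z_in + Z_s) = (26.1 − j41.6)/(176 − j41.6), |Γ_s| = 0.271

|Γ| ≈ 0.271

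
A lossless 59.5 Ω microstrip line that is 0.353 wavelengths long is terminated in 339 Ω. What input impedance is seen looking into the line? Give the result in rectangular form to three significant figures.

βl = 2π × 0.353 = 127°
tan(βl) = tan(127°) = -1.32
Z_in = Z_0·(Z_L + jZ_0·tanβl)/(Z_0 + jZ_L·tanβl)
     = 59.5·(339 − j78.7)/(59.5 − j449)

Z_in ≈ 16.1 + j42.8 Ω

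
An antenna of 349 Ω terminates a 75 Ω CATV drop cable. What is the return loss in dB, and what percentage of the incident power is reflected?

Γ = (349 − 75)/(349 + 75) = 0.646
RL = −20·log₁₀(0.646) = 3.79 dB
P_refl/P_inc = |Γ|² = 0.418

RL ≈ 3.79 dB; 41.8% of incident power reflected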